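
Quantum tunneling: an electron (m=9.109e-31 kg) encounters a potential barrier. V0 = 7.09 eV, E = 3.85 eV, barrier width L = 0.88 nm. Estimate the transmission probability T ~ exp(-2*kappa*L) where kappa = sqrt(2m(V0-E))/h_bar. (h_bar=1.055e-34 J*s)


V0 - E = 3.24 eV = 5.1905e-19 J
kappa = sqrt(2 * m * (V0-E)) / h_bar
= sqrt(2 * 9.109e-31 * 5.1905e-19) / 1.055e-34
= 9.2173e+09 /m
2*kappa*L = 2 * 9.2173e+09 * 0.88e-9
= 16.2224
T = exp(-16.2224) = 9.009776e-08

9.009776e-08


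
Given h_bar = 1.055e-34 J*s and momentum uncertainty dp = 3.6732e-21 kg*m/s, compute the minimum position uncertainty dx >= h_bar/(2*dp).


dx = h_bar / (2 * dp)
= 1.055e-34 / (2 * 3.6732e-21)
= 1.055e-34 / 7.3464e-21
= 1.4361e-14 m

1.4361e-14


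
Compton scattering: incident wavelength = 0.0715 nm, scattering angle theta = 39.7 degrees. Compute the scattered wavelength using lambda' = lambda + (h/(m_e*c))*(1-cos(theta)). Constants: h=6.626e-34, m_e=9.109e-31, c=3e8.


Compton wavelength: h/(m_e*c) = 2.4247e-12 m
d_lambda = 2.4247e-12 * (1 - cos(39.7 deg))
= 2.4247e-12 * 0.2306
= 5.5914e-13 m = 0.000559 nm
lambda' = 0.0715 + 0.000559
= 0.072059 nm

0.072059


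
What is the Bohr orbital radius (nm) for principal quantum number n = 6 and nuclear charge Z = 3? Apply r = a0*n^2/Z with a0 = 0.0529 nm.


r = a0 * n^2 / Z
= 0.0529 * 6^2 / 3
= 0.0529 * 36 / 3
= 0.6348 nm

0.6348


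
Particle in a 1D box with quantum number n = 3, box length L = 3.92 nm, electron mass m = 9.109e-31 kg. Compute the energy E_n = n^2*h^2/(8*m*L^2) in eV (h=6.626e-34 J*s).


E = n^2 * h^2 / (8 * m * L^2)
= 3^2 * (6.626e-34)^2 / (8 * 9.109e-31 * (3.92e-9)^2)
= 9 * 4.3904e-67 / (8 * 9.109e-31 * 1.5366e-17)
= 3.5287e-20 J
= 0.2203 eV

0.2203


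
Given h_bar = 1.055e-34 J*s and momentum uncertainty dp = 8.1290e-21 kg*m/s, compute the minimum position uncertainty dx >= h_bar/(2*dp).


dx = h_bar / (2 * dp)
= 1.055e-34 / (2 * 8.1290e-21)
= 1.055e-34 / 1.6258e-20
= 6.4891e-15 m

6.4891e-15


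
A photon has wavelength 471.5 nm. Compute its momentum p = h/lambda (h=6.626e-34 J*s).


p = h / lambda
= 6.626e-34 / (471.5e-9)
= 6.626e-34 / 4.7150e-07
= 1.4053e-27 kg*m/s

1.4053e-27


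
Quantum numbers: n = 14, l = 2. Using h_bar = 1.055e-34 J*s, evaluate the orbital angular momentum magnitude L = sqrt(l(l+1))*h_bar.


L = sqrt(l*(l+1)) * h_bar
= sqrt(2 * 3) * 1.055e-34
= sqrt(6) * 1.055e-34
= 2.4495 * 1.055e-34
= 2.5842e-34 J*s

2.5842e-34


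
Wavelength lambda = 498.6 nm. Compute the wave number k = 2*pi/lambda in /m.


k = 2 * pi / lambda
= 6.2832 / (498.6e-9)
= 6.2832 / 4.9860e-07
= 1.2602e+07 /m

1.2602e+07


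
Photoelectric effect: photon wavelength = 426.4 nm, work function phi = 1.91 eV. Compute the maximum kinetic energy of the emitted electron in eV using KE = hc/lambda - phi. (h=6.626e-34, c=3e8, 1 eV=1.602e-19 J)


E_photon = hc / lambda
= (6.626e-34)(3e8) / (426.4e-9)
= 4.6618e-19 J
= 2.91 eV
KE = E_photon - phi
= 2.91 - 1.91
= 1.0 eV

1.0


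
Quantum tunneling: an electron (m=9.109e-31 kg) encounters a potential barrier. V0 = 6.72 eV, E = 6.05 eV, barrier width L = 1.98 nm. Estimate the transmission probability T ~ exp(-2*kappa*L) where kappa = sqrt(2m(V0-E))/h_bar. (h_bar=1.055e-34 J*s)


V0 - E = 0.67 eV = 1.0733e-19 J
kappa = sqrt(2 * m * (V0-E)) / h_bar
= sqrt(2 * 9.109e-31 * 1.0733e-19) / 1.055e-34
= 4.1915e+09 /m
2*kappa*L = 2 * 4.1915e+09 * 1.98e-9
= 16.5982
T = exp(-16.5982) = 6.187013e-08

6.187013e-08


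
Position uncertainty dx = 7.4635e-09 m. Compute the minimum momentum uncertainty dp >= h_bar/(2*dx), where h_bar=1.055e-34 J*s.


dp = h_bar / (2 * dx)
= 1.055e-34 / (2 * 7.4635e-09)
= 1.055e-34 / 1.4927e-08
= 7.0677e-27 kg*m/s

7.0677e-27


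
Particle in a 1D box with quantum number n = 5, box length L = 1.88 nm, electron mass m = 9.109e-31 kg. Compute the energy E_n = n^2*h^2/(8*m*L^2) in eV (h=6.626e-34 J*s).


E = n^2 * h^2 / (8 * m * L^2)
= 5^2 * (6.626e-34)^2 / (8 * 9.109e-31 * (1.88e-9)^2)
= 25 * 4.3904e-67 / (8 * 9.109e-31 * 3.5344e-18)
= 4.2615e-19 J
= 2.6601 eV

2.6601


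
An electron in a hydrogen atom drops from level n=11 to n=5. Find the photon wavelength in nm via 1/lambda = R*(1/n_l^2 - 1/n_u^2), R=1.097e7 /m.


1/lambda = R * (1/n_l^2 - 1/n_u^2)
= 1.097e7 * (1/5^2 - 1/11^2)
= 1.097e7 * (0.04 - 0.008264)
= 1.097e7 * 0.031736
= 3.4814e+05 /m
lambda = 1 / 3.4814e+05 = 2872.4172 nm

2872.4172


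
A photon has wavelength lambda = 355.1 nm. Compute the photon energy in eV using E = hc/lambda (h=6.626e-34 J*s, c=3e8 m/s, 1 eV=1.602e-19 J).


E = hc / lambda
= (6.626e-34)(3e8) / (355.1e-9)
= 1.9878e-25 / 3.5510e-07
= 5.5979e-19 J
Converting to eV: 5.5979e-19 / 1.602e-19
= 3.4943 eV

3.4943


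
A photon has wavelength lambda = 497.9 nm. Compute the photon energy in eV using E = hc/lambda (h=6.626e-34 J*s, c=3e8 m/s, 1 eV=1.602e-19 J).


E = hc / lambda
= (6.626e-34)(3e8) / (497.9e-9)
= 1.9878e-25 / 4.9790e-07
= 3.9924e-19 J
Converting to eV: 3.9924e-19 / 1.602e-19
= 2.4921 eV

2.4921


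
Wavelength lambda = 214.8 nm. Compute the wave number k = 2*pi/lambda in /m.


k = 2 * pi / lambda
= 6.2832 / (214.8e-9)
= 6.2832 / 2.1480e-07
= 2.9251e+07 /m

2.9251e+07


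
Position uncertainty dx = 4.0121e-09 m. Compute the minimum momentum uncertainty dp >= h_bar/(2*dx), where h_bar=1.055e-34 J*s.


dp = h_bar / (2 * dx)
= 1.055e-34 / (2 * 4.0121e-09)
= 1.055e-34 / 8.0242e-09
= 1.3148e-26 kg*m/s

1.3148e-26


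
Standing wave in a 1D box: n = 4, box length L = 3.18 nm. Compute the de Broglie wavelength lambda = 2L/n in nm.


lambda = 2L / n
= 2 * 3.18 / 4
= 6.36 / 4
= 1.59 nm

1.59


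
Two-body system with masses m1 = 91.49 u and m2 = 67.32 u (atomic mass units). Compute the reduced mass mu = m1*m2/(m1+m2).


mu = m1 * m2 / (m1 + m2)
= 91.49 * 67.32 / (91.49 + 67.32)
= 6159.1068 / 158.81
= 38.7829 u

38.7829


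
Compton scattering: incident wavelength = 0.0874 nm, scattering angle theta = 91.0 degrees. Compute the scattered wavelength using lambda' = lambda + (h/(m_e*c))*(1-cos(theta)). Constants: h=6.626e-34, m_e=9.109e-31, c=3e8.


Compton wavelength: h/(m_e*c) = 2.4247e-12 m
d_lambda = 2.4247e-12 * (1 - cos(91.0 deg))
= 2.4247e-12 * 1.017452
= 2.4670e-12 m = 0.002467 nm
lambda' = 0.0874 + 0.002467
= 0.089867 nm

0.089867


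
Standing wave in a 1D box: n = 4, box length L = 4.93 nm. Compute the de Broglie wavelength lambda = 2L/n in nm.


lambda = 2L / n
= 2 * 4.93 / 4
= 9.86 / 4
= 2.465 nm

2.465


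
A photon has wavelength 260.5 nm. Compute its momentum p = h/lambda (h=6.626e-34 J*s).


p = h / lambda
= 6.626e-34 / (260.5e-9)
= 6.626e-34 / 2.6050e-07
= 2.5436e-27 kg*m/s

2.5436e-27


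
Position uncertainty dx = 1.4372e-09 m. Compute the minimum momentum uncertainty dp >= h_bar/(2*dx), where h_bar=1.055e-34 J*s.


dp = h_bar / (2 * dx)
= 1.055e-34 / (2 * 1.4372e-09)
= 1.055e-34 / 2.8744e-09
= 3.6703e-26 kg*m/s

3.6703e-26


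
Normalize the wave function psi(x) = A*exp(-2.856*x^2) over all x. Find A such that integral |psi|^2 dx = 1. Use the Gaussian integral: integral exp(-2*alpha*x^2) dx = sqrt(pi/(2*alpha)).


integral |psi|^2 dx = A^2 * sqrt(pi/(2*alpha)) = 1
A^2 = sqrt(2*alpha/pi)
= sqrt(2 * 2.856 / pi)
= 1.348401
A = sqrt(1.348401)
= 1.1612

1.1612


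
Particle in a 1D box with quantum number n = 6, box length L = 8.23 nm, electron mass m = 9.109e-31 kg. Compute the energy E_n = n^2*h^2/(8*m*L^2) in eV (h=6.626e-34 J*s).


E = n^2 * h^2 / (8 * m * L^2)
= 6^2 * (6.626e-34)^2 / (8 * 9.109e-31 * (8.23e-9)^2)
= 36 * 4.3904e-67 / (8 * 9.109e-31 * 6.7733e-17)
= 3.2022e-20 J
= 0.1999 eV

0.1999


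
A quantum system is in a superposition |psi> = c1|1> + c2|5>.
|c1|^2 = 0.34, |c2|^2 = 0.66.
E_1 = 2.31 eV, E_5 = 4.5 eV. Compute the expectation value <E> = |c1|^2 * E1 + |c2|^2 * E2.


<E> = |c1|^2 * E1 + |c2|^2 * E2
= 0.34 * 2.31 + 0.66 * 4.5
= 0.7854 + 2.97
= 3.7554 eV

3.7554


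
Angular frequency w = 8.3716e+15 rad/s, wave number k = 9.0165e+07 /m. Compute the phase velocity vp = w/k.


vp = w / k
= 8.3716e+15 / 9.0165e+07
= 9.2848e+07 m/s

9.2848e+07


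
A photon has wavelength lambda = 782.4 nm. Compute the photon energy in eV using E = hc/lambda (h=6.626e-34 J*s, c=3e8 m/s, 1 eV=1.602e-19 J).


E = hc / lambda
= (6.626e-34)(3e8) / (782.4e-9)
= 1.9878e-25 / 7.8240e-07
= 2.5406e-19 J
Converting to eV: 2.5406e-19 / 1.602e-19
= 1.5859 eV

1.5859


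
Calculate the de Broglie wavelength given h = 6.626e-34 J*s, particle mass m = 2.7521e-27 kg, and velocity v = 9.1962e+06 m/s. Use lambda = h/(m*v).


lambda = h / (m * v)
= 6.626e-34 / (2.7521e-27 * 9.1962e+06)
= 6.626e-34 / 2.5309e-20
= 2.6181e-14 m

2.6181e-14


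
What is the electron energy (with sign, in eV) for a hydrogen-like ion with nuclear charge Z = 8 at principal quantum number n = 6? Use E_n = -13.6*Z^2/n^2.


E_n = -13.6 * Z^2 / n^2
= -13.6 * 8^2 / 6^2
= -13.6 * 64 / 36
= -24.1778 eV

-24.1778


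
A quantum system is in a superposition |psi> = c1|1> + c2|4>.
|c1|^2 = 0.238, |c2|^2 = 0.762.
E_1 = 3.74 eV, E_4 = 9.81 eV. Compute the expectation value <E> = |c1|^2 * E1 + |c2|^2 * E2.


<E> = |c1|^2 * E1 + |c2|^2 * E2
= 0.238 * 3.74 + 0.762 * 9.81
= 0.8901 + 7.4752
= 8.3653 eV

8.3653


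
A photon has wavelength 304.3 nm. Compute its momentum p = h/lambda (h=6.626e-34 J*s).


p = h / lambda
= 6.626e-34 / (304.3e-9)
= 6.626e-34 / 3.0430e-07
= 2.1775e-27 kg*m/s

2.1775e-27


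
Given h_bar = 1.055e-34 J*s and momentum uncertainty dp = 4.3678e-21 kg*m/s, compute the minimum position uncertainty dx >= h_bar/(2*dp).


dx = h_bar / (2 * dp)
= 1.055e-34 / (2 * 4.3678e-21)
= 1.055e-34 / 8.7356e-21
= 1.2077e-14 m

1.2077e-14


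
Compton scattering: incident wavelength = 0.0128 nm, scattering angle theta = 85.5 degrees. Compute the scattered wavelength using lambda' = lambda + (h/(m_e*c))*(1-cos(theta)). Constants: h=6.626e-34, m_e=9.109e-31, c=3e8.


Compton wavelength: h/(m_e*c) = 2.4247e-12 m
d_lambda = 2.4247e-12 * (1 - cos(85.5 deg))
= 2.4247e-12 * 0.921541
= 2.2345e-12 m = 0.002234 nm
lambda' = 0.0128 + 0.002234
= 0.015034 nm

0.015034


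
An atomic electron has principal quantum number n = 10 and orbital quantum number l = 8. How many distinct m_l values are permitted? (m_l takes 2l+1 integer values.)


m_l ranges from -l to +l in integer steps
So m_l goes from -8 to +8
Count = 2l + 1 = 2*8 + 1
= 17

17


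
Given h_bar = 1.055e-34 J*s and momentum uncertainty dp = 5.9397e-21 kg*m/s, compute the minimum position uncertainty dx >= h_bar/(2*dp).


dx = h_bar / (2 * dp)
= 1.055e-34 / (2 * 5.9397e-21)
= 1.055e-34 / 1.1879e-20
= 8.8809e-15 m

8.8809e-15


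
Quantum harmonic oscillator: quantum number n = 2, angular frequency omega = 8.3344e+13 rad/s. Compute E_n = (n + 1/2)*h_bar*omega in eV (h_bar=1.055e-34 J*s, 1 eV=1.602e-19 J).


E = (n + 1/2) * h_bar * omega
= (2 + 0.5) * 1.055e-34 * 8.3344e+13
= 2.5 * 8.7928e-21
= 2.1982e-20 J
= 0.1372 eV

0.1372


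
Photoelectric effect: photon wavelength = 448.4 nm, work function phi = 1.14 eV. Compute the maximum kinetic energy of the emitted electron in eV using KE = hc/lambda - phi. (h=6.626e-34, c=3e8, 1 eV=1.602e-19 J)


E_photon = hc / lambda
= (6.626e-34)(3e8) / (448.4e-9)
= 4.4331e-19 J
= 2.7672 eV
KE = E_photon - phi
= 2.7672 - 1.14
= 1.6272 eV

1.6272


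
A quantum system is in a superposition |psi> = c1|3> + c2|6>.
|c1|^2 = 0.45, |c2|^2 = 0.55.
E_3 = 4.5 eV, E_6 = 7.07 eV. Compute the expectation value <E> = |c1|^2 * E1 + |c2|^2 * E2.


<E> = |c1|^2 * E1 + |c2|^2 * E2
= 0.45 * 4.5 + 0.55 * 7.07
= 2.025 + 3.8885
= 5.9135 eV

5.9135


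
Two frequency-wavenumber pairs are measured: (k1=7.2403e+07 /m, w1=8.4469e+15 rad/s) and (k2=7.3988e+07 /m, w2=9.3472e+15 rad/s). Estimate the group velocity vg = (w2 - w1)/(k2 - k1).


vg = (w2 - w1) / (k2 - k1)
= (9.3472e+15 - 8.4469e+15) / (7.3988e+07 - 7.2403e+07)
= 9.0030e+14 / 1.5850e+06
= 5.6801e+08 m/s

5.6801e+08


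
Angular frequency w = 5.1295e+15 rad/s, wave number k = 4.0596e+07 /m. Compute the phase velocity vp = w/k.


vp = w / k
= 5.1295e+15 / 4.0596e+07
= 1.2635e+08 m/s

1.2635e+08


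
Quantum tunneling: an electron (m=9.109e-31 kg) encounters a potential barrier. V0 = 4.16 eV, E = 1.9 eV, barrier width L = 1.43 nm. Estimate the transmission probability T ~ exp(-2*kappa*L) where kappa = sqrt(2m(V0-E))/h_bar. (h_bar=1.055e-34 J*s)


V0 - E = 2.26 eV = 3.6205e-19 J
kappa = sqrt(2 * m * (V0-E)) / h_bar
= sqrt(2 * 9.109e-31 * 3.6205e-19) / 1.055e-34
= 7.6981e+09 /m
2*kappa*L = 2 * 7.6981e+09 * 1.43e-9
= 22.0166
T = exp(-22.0166) = 2.743664e-10

2.743664e-10


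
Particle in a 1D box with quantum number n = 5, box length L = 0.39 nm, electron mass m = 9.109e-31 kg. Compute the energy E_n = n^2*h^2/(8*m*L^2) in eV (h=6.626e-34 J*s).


E = n^2 * h^2 / (8 * m * L^2)
= 5^2 * (6.626e-34)^2 / (8 * 9.109e-31 * (0.39e-9)^2)
= 25 * 4.3904e-67 / (8 * 9.109e-31 * 1.5210e-19)
= 9.9027e-18 J
= 61.8145 eV

61.8145


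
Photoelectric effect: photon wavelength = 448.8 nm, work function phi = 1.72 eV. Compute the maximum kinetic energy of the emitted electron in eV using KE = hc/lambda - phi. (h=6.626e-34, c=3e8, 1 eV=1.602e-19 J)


E_photon = hc / lambda
= (6.626e-34)(3e8) / (448.8e-9)
= 4.4291e-19 J
= 2.7648 eV
KE = E_photon - phi
= 2.7648 - 1.72
= 1.0448 eV

1.0448


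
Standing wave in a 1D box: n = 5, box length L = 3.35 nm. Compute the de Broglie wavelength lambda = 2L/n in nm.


lambda = 2L / n
= 2 * 3.35 / 5
= 6.7 / 5
= 1.34 nm

1.34


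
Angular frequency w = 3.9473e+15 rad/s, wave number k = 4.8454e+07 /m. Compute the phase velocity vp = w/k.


vp = w / k
= 3.9473e+15 / 4.8454e+07
= 8.1465e+07 m/s

8.1465e+07


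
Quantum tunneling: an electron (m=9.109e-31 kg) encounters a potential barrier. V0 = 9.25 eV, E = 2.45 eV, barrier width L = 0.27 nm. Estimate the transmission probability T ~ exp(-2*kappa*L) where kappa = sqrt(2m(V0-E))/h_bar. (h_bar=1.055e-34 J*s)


V0 - E = 6.8 eV = 1.0894e-18 J
kappa = sqrt(2 * m * (V0-E)) / h_bar
= sqrt(2 * 9.109e-31 * 1.0894e-18) / 1.055e-34
= 1.3353e+10 /m
2*kappa*L = 2 * 1.3353e+10 * 0.27e-9
= 7.2107
T = exp(-7.2107) = 7.386407e-04

7.386407e-04


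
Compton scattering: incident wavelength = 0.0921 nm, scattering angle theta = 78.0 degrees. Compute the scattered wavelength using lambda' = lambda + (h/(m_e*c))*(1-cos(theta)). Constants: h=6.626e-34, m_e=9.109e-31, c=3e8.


Compton wavelength: h/(m_e*c) = 2.4247e-12 m
d_lambda = 2.4247e-12 * (1 - cos(78.0 deg))
= 2.4247e-12 * 0.792088
= 1.9206e-12 m = 0.001921 nm
lambda' = 0.0921 + 0.001921
= 0.094021 nm

0.094021


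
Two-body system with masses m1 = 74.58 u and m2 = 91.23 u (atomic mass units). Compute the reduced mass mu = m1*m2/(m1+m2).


mu = m1 * m2 / (m1 + m2)
= 74.58 * 91.23 / (74.58 + 91.23)
= 6803.9334 / 165.81
= 41.0345 u

41.0345


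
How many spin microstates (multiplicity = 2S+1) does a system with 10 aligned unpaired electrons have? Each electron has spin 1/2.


Total spin S = N * (1/2) = 10 * 0.5 = 5.0
Spin multiplicity = 2S + 1
= 2 * 5.0 + 1
= 11

11


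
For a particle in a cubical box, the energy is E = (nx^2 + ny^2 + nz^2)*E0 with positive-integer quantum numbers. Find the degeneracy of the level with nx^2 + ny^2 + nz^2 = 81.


Enumerate all (nx, ny, nz) with nx^2 + ny^2 + nz^2 = 81:
(1,4,8)
(1,8,4)
(3,6,6)
(4,1,8)
(4,4,7)
(4,7,4)
(4,8,1)
(6,3,6)
(6,6,3)
(7,4,4)
(8,1,4)
(8,4,1)
Total degeneracy = 12

12


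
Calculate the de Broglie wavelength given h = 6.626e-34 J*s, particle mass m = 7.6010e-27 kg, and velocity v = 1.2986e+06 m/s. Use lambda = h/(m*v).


lambda = h / (m * v)
= 6.626e-34 / (7.6010e-27 * 1.2986e+06)
= 6.626e-34 / 9.8707e-21
= 6.7128e-14 m

6.7128e-14


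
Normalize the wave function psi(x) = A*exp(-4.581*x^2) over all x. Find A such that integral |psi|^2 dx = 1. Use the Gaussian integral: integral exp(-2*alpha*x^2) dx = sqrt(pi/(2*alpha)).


integral |psi|^2 dx = A^2 * sqrt(pi/(2*alpha)) = 1
A^2 = sqrt(2*alpha/pi)
= sqrt(2 * 4.581 / pi)
= 1.707734
A = sqrt(1.707734)
= 1.3068

1.3068


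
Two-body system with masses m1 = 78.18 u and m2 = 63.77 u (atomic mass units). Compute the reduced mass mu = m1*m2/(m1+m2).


mu = m1 * m2 / (m1 + m2)
= 78.18 * 63.77 / (78.18 + 63.77)
= 4985.5386 / 141.95
= 35.1218 u

35.1218


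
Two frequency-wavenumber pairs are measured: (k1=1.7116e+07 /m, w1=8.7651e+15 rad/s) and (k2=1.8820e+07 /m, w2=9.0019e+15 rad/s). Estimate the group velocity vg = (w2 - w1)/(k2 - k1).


vg = (w2 - w1) / (k2 - k1)
= (9.0019e+15 - 8.7651e+15) / (1.8820e+07 - 1.7116e+07)
= 2.3680e+14 / 1.7040e+06
= 1.3897e+08 m/s

1.3897e+08


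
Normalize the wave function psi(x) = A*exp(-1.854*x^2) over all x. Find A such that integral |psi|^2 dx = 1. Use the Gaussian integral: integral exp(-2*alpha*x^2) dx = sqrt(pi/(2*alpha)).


integral |psi|^2 dx = A^2 * sqrt(pi/(2*alpha)) = 1
A^2 = sqrt(2*alpha/pi)
= sqrt(2 * 1.854 / pi)
= 1.086413
A = sqrt(1.086413)
= 1.0423

1.0423


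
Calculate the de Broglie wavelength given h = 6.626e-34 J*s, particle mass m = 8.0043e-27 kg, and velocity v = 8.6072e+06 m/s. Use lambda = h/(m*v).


lambda = h / (m * v)
= 6.626e-34 / (8.0043e-27 * 8.6072e+06)
= 6.626e-34 / 6.8895e-20
= 9.6176e-15 m

9.6176e-15


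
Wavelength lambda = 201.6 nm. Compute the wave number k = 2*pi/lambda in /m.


k = 2 * pi / lambda
= 6.2832 / (201.6e-9)
= 6.2832 / 2.0160e-07
= 3.1167e+07 /m

3.1167e+07


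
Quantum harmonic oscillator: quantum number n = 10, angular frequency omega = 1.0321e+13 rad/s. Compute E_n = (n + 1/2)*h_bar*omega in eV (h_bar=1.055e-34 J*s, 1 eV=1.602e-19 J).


E = (n + 1/2) * h_bar * omega
= (10 + 0.5) * 1.055e-34 * 1.0321e+13
= 10.5 * 1.0889e-21
= 1.1433e-20 J
= 0.0714 eV

0.0714


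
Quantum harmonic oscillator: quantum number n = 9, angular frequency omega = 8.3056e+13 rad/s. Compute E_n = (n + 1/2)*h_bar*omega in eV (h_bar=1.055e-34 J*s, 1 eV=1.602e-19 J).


E = (n + 1/2) * h_bar * omega
= (9 + 0.5) * 1.055e-34 * 8.3056e+13
= 9.5 * 8.7624e-21
= 8.3243e-20 J
= 0.5196 eV

0.5196


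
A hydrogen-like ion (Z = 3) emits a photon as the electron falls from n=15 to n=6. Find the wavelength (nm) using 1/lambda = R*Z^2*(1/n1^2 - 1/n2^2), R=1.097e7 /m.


1/lambda = R * Z^2 * (1/n1^2 - 1/n2^2)
= 1.097e7 * 3^2 * (1/6^2 - 1/15^2)
= 1.097e7 * 9 * (0.027778 - 0.004444)
= 2.3037e+06 /m
lambda = 1 / 2.3037e+06
= 434.0843 nm

434.0843


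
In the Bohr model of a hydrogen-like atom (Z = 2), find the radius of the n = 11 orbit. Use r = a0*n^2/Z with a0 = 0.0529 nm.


r = a0 * n^2 / Z
= 0.0529 * 11^2 / 2
= 0.0529 * 121 / 2
= 3.2005 nm

3.2005


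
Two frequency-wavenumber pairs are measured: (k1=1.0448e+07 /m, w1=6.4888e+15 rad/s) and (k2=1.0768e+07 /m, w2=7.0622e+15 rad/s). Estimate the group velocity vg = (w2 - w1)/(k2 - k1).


vg = (w2 - w1) / (k2 - k1)
= (7.0622e+15 - 6.4888e+15) / (1.0768e+07 - 1.0448e+07)
= 5.7340e+14 / 3.2000e+05
= 1.7919e+09 m/s

1.7919e+09


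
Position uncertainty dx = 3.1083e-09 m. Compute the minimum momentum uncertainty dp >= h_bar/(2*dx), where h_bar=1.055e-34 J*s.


dp = h_bar / (2 * dx)
= 1.055e-34 / (2 * 3.1083e-09)
= 1.055e-34 / 6.2166e-09
= 1.6971e-26 kg*m/s

1.6971e-26


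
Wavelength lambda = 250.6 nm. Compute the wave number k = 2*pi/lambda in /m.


k = 2 * pi / lambda
= 6.2832 / (250.6e-9)
= 6.2832 / 2.5060e-07
= 2.5073e+07 /m

2.5073e+07


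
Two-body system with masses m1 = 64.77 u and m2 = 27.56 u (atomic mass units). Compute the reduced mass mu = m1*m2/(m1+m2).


mu = m1 * m2 / (m1 + m2)
= 64.77 * 27.56 / (64.77 + 27.56)
= 1785.0612 / 92.33
= 19.3335 u

19.3335


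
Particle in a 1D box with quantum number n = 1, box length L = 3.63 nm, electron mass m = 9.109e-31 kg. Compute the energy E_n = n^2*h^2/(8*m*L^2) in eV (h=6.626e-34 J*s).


E = n^2 * h^2 / (8 * m * L^2)
= 1^2 * (6.626e-34)^2 / (8 * 9.109e-31 * (3.63e-9)^2)
= 1 * 4.3904e-67 / (8 * 9.109e-31 * 1.3177e-17)
= 4.5722e-21 J
= 0.0285 eV

0.0285


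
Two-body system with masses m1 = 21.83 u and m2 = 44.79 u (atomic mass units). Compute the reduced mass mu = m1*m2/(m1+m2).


mu = m1 * m2 / (m1 + m2)
= 21.83 * 44.79 / (21.83 + 44.79)
= 977.7657 / 66.62
= 14.6768 u

14.6768


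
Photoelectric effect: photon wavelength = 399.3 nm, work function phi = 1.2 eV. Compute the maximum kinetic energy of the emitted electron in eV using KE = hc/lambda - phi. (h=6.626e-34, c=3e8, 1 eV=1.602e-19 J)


E_photon = hc / lambda
= (6.626e-34)(3e8) / (399.3e-9)
= 4.9782e-19 J
= 3.1075 eV
KE = E_photon - phi
= 3.1075 - 1.2
= 1.9075 eV

1.9075


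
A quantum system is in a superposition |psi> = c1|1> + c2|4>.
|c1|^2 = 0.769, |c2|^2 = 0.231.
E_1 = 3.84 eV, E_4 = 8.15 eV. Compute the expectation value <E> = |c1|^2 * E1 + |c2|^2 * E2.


<E> = |c1|^2 * E1 + |c2|^2 * E2
= 0.769 * 3.84 + 0.231 * 8.15
= 2.953 + 1.8827
= 4.8356 eV

4.8356


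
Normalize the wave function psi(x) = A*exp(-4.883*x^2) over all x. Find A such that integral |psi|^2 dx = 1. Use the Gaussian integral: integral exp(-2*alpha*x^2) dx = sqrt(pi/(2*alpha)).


integral |psi|^2 dx = A^2 * sqrt(pi/(2*alpha)) = 1
A^2 = sqrt(2*alpha/pi)
= sqrt(2 * 4.883 / pi)
= 1.763126
A = sqrt(1.763126)
= 1.3278

1.3278


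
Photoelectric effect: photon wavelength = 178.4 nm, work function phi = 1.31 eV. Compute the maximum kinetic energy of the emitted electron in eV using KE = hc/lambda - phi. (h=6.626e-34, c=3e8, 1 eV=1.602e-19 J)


E_photon = hc / lambda
= (6.626e-34)(3e8) / (178.4e-9)
= 1.1142e-18 J
= 6.9553 eV
KE = E_photon - phi
= 6.9553 - 1.31
= 5.6453 eV

5.6453


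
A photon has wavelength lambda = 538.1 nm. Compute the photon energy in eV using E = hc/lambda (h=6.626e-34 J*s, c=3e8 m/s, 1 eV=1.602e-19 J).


E = hc / lambda
= (6.626e-34)(3e8) / (538.1e-9)
= 1.9878e-25 / 5.3810e-07
= 3.6941e-19 J
Converting to eV: 3.6941e-19 / 1.602e-19
= 2.3059 eV

2.3059


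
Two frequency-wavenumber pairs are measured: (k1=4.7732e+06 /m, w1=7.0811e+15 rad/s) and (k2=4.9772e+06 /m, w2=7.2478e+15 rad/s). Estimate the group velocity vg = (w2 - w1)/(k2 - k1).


vg = (w2 - w1) / (k2 - k1)
= (7.2478e+15 - 7.0811e+15) / (4.9772e+06 - 4.7732e+06)
= 1.6670e+14 / 2.0400e+05
= 8.1716e+08 m/s

8.1716e+08


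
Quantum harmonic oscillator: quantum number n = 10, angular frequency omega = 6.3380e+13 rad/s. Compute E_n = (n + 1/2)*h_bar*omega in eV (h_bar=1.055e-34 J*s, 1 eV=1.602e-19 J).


E = (n + 1/2) * h_bar * omega
= (10 + 0.5) * 1.055e-34 * 6.3380e+13
= 10.5 * 6.6866e-21
= 7.0209e-20 J
= 0.4383 eV

0.4383


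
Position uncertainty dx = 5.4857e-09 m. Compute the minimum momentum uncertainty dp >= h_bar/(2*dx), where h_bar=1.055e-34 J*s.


dp = h_bar / (2 * dx)
= 1.055e-34 / (2 * 5.4857e-09)
= 1.055e-34 / 1.0971e-08
= 9.6159e-27 kg*m/s

9.6159e-27


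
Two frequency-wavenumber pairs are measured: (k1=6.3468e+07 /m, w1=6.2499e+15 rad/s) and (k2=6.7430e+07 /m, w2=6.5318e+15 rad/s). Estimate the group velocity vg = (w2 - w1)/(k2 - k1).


vg = (w2 - w1) / (k2 - k1)
= (6.5318e+15 - 6.2499e+15) / (6.7430e+07 - 6.3468e+07)
= 2.8190e+14 / 3.9620e+06
= 7.1151e+07 m/s

7.1151e+07


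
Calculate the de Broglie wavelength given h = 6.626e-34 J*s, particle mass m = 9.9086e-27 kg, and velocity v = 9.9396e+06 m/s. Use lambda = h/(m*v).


lambda = h / (m * v)
= 6.626e-34 / (9.9086e-27 * 9.9396e+06)
= 6.626e-34 / 9.8488e-20
= 6.7278e-15 m

6.7278e-15


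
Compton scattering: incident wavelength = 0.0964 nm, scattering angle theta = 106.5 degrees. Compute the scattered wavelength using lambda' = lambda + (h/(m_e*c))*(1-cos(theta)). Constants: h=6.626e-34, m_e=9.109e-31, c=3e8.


Compton wavelength: h/(m_e*c) = 2.4247e-12 m
d_lambda = 2.4247e-12 * (1 - cos(106.5 deg))
= 2.4247e-12 * 1.284015
= 3.1134e-12 m = 0.003113 nm
lambda' = 0.0964 + 0.003113
= 0.099513 nm

0.099513


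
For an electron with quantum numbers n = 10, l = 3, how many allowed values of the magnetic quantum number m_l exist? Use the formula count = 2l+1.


m_l ranges from -l to +l in integer steps
So m_l goes from -3 to +3
Count = 2l + 1 = 2*3 + 1
= 7

7


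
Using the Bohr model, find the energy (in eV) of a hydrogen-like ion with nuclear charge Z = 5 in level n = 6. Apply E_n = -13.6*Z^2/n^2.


E_n = -13.6 * Z^2 / n^2
= -13.6 * 5^2 / 6^2
= -13.6 * 25 / 36
= -9.4444 eV

-9.4444


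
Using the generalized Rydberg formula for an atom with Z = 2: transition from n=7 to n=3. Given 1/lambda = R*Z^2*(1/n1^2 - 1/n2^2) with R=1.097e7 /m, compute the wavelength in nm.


1/lambda = R * Z^2 * (1/n1^2 - 1/n2^2)
= 1.097e7 * 2^2 * (1/3^2 - 1/7^2)
= 1.097e7 * 4 * (0.111111 - 0.020408)
= 3.9800e+06 /m
lambda = 1 / 3.9800e+06
= 251.2534 nm

251.2534


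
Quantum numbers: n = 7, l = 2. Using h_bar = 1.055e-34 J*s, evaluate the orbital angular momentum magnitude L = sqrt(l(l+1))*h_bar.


L = sqrt(l*(l+1)) * h_bar
= sqrt(2 * 3) * 1.055e-34
= sqrt(6) * 1.055e-34
= 2.4495 * 1.055e-34
= 2.5842e-34 J*s

2.5842e-34


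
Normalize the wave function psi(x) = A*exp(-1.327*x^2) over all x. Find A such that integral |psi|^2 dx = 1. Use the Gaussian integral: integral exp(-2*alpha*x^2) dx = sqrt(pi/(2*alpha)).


integral |psi|^2 dx = A^2 * sqrt(pi/(2*alpha)) = 1
A^2 = sqrt(2*alpha/pi)
= sqrt(2 * 1.327 / pi)
= 0.919127
A = sqrt(0.919127)
= 0.9587

0.9587


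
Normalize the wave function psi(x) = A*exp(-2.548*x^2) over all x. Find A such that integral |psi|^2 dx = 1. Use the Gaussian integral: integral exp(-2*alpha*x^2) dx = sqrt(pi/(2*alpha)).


integral |psi|^2 dx = A^2 * sqrt(pi/(2*alpha)) = 1
A^2 = sqrt(2*alpha/pi)
= sqrt(2 * 2.548 / pi)
= 1.27362
A = sqrt(1.27362)
= 1.1285

1.1285


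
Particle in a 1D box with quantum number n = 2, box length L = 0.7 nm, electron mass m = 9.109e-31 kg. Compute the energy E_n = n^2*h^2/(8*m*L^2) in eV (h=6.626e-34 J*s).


E = n^2 * h^2 / (8 * m * L^2)
= 2^2 * (6.626e-34)^2 / (8 * 9.109e-31 * (0.7e-9)^2)
= 4 * 4.3904e-67 / (8 * 9.109e-31 * 4.9000e-19)
= 4.9182e-19 J
= 3.07 eV

3.07


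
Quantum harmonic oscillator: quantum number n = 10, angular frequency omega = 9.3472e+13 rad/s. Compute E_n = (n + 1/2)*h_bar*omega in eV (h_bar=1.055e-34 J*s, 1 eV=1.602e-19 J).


E = (n + 1/2) * h_bar * omega
= (10 + 0.5) * 1.055e-34 * 9.3472e+13
= 10.5 * 9.8613e-21
= 1.0354e-19 J
= 0.6463 eV

0.6463


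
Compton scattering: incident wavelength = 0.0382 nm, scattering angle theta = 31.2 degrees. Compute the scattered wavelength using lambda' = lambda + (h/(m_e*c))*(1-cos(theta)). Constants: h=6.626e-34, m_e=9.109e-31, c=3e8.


Compton wavelength: h/(m_e*c) = 2.4247e-12 m
d_lambda = 2.4247e-12 * (1 - cos(31.2 deg))
= 2.4247e-12 * 0.144636
= 3.5070e-13 m = 0.000351 nm
lambda' = 0.0382 + 0.000351
= 0.038551 nm

0.038551


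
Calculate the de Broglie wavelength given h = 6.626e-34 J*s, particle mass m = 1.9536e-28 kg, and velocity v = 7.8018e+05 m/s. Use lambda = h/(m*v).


lambda = h / (m * v)
= 6.626e-34 / (1.9536e-28 * 7.8018e+05)
= 6.626e-34 / 1.5242e-22
= 4.3473e-12 m

4.3473e-12


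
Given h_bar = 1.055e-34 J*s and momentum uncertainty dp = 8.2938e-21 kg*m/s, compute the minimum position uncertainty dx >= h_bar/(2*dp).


dx = h_bar / (2 * dp)
= 1.055e-34 / (2 * 8.2938e-21)
= 1.055e-34 / 1.6588e-20
= 6.3602e-15 m

6.3602e-15


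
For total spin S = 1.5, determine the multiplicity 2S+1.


Spin multiplicity = 2S + 1
= 2 * 1.5 + 1
= 3.0 + 1
= 4

4


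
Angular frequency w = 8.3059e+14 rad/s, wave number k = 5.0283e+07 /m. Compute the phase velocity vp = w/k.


vp = w / k
= 8.3059e+14 / 5.0283e+07
= 1.6518e+07 m/s

1.6518e+07


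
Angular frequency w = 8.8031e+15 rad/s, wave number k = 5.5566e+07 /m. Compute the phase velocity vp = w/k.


vp = w / k
= 8.8031e+15 / 5.5566e+07
= 1.5843e+08 m/s

1.5843e+08


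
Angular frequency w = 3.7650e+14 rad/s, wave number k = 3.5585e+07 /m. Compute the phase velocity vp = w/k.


vp = w / k
= 3.7650e+14 / 3.5585e+07
= 1.0580e+07 m/s

1.0580e+07


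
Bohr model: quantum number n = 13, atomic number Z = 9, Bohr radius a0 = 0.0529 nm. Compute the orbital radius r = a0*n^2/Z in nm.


r = a0 * n^2 / Z
= 0.0529 * 13^2 / 9
= 0.0529 * 169 / 9
= 0.9933 nm

0.9933


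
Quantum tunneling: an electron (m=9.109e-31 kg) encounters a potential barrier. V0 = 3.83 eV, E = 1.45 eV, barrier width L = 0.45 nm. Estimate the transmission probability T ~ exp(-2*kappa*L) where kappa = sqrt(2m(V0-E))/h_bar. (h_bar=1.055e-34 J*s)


V0 - E = 2.38 eV = 3.8128e-19 J
kappa = sqrt(2 * m * (V0-E)) / h_bar
= sqrt(2 * 9.109e-31 * 3.8128e-19) / 1.055e-34
= 7.8998e+09 /m
2*kappa*L = 2 * 7.8998e+09 * 0.45e-9
= 7.1098
T = exp(-7.1098) = 8.170216e-04

8.170216e-04


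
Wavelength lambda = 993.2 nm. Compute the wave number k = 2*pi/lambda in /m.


k = 2 * pi / lambda
= 6.2832 / (993.2e-9)
= 6.2832 / 9.9320e-07
= 6.3262e+06 /m

6.3262e+06


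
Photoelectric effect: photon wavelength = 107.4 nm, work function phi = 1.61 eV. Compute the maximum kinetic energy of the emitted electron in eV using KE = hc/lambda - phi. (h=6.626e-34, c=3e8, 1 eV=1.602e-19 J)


E_photon = hc / lambda
= (6.626e-34)(3e8) / (107.4e-9)
= 1.8508e-18 J
= 11.5533 eV
KE = E_photon - phi
= 11.5533 - 1.61
= 9.9433 eV

9.9433


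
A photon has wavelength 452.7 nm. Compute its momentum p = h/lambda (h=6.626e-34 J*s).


p = h / lambda
= 6.626e-34 / (452.7e-9)
= 6.626e-34 / 4.5270e-07
= 1.4637e-27 kg*m/s

1.4637e-27


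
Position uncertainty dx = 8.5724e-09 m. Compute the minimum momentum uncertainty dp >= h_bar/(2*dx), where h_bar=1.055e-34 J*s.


dp = h_bar / (2 * dx)
= 1.055e-34 / (2 * 8.5724e-09)
= 1.055e-34 / 1.7145e-08
= 6.1535e-27 kg*m/s

6.1535e-27


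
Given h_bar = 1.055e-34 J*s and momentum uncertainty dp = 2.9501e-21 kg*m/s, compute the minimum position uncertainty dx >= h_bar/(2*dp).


dx = h_bar / (2 * dp)
= 1.055e-34 / (2 * 2.9501e-21)
= 1.055e-34 / 5.9002e-21
= 1.7881e-14 m

1.7881e-14


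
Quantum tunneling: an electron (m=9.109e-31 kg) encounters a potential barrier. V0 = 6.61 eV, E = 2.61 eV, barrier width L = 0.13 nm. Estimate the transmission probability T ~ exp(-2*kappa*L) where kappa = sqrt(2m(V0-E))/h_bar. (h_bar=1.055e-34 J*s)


V0 - E = 4.0 eV = 6.4080e-19 J
kappa = sqrt(2 * m * (V0-E)) / h_bar
= sqrt(2 * 9.109e-31 * 6.4080e-19) / 1.055e-34
= 1.0241e+10 /m
2*kappa*L = 2 * 1.0241e+10 * 0.13e-9
= 2.6628
T = exp(-2.6628) = 6.975523e-02

6.975523e-02


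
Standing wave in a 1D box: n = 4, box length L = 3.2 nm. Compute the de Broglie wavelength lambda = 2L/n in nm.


lambda = 2L / n
= 2 * 3.2 / 4
= 6.4 / 4
= 1.6 nm

1.6


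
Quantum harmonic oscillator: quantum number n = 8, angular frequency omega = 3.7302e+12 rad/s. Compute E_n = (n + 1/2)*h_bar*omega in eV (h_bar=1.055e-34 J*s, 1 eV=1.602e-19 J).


E = (n + 1/2) * h_bar * omega
= (8 + 0.5) * 1.055e-34 * 3.7302e+12
= 8.5 * 3.9354e-22
= 3.3451e-21 J
= 0.0209 eV

0.0209


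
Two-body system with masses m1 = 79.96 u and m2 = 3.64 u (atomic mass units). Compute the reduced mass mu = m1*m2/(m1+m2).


mu = m1 * m2 / (m1 + m2)
= 79.96 * 3.64 / (79.96 + 3.64)
= 291.0544 / 83.6
= 3.4815 u

3.4815


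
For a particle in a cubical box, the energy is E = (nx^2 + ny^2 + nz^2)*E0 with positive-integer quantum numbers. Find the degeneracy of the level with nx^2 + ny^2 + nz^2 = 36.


Enumerate all (nx, ny, nz) with nx^2 + ny^2 + nz^2 = 36:
(2,4,4)
(4,2,4)
(4,4,2)
Total degeneracy = 3

3


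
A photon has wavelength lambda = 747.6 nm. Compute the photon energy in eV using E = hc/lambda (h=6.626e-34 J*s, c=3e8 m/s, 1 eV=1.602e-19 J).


E = hc / lambda
= (6.626e-34)(3e8) / (747.6e-9)
= 1.9878e-25 / 7.4760e-07
= 2.6589e-19 J
Converting to eV: 2.6589e-19 / 1.602e-19
= 1.6597 eV

1.6597


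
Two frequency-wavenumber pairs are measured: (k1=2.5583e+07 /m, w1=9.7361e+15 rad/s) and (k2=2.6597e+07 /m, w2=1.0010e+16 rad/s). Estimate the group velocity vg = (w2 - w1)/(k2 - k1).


vg = (w2 - w1) / (k2 - k1)
= (1.0010e+16 - 9.7361e+15) / (2.6597e+07 - 2.5583e+07)
= 2.7390e+14 / 1.0140e+06
= 2.7012e+08 m/s

2.7012e+08


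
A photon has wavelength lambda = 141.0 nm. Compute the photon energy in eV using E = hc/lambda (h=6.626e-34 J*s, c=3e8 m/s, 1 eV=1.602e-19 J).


E = hc / lambda
= (6.626e-34)(3e8) / (141.0e-9)
= 1.9878e-25 / 1.4100e-07
= 1.4098e-18 J
Converting to eV: 1.4098e-18 / 1.602e-19
= 8.8002 eV

8.8002


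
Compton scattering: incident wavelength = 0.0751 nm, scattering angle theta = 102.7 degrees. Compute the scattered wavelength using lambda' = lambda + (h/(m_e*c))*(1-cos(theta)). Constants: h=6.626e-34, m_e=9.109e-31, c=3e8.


Compton wavelength: h/(m_e*c) = 2.4247e-12 m
d_lambda = 2.4247e-12 * (1 - cos(102.7 deg))
= 2.4247e-12 * 1.219846
= 2.9578e-12 m = 0.002958 nm
lambda' = 0.0751 + 0.002958
= 0.078058 nm

0.078058


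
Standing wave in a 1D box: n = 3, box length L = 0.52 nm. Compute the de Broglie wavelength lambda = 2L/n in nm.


lambda = 2L / n
= 2 * 0.52 / 3
= 1.04 / 3
= 0.3467 nm

0.3467


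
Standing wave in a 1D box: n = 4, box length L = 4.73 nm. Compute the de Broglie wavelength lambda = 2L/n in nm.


lambda = 2L / n
= 2 * 4.73 / 4
= 9.46 / 4
= 2.365 nm

2.365


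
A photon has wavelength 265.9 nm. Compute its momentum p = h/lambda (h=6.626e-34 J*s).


p = h / lambda
= 6.626e-34 / (265.9e-9)
= 6.626e-34 / 2.6590e-07
= 2.4919e-27 kg*m/s

2.4919e-27


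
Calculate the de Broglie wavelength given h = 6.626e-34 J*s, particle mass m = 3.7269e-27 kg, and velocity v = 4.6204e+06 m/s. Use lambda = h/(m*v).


lambda = h / (m * v)
= 6.626e-34 / (3.7269e-27 * 4.6204e+06)
= 6.626e-34 / 1.7220e-20
= 3.8479e-14 m

3.8479e-14


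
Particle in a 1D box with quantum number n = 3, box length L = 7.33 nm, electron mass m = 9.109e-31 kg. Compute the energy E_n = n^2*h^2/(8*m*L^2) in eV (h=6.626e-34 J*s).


E = n^2 * h^2 / (8 * m * L^2)
= 3^2 * (6.626e-34)^2 / (8 * 9.109e-31 * (7.33e-9)^2)
= 9 * 4.3904e-67 / (8 * 9.109e-31 * 5.3729e-17)
= 1.0092e-20 J
= 0.063 eV

0.063


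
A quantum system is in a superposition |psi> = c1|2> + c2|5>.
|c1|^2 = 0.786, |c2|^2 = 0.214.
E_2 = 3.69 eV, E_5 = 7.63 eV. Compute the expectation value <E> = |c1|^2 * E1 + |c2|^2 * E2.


<E> = |c1|^2 * E1 + |c2|^2 * E2
= 0.786 * 3.69 + 0.214 * 7.63
= 2.9003 + 1.6328
= 4.5332 eV

4.5332


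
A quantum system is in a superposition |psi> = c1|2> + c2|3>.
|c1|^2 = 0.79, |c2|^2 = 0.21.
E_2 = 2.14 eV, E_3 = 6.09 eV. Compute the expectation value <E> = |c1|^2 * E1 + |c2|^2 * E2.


<E> = |c1|^2 * E1 + |c2|^2 * E2
= 0.79 * 2.14 + 0.21 * 6.09
= 1.6906 + 1.2789
= 2.9695 eV

2.9695


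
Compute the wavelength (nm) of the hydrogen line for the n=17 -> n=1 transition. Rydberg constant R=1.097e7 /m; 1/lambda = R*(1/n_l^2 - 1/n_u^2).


1/lambda = R * (1/n_l^2 - 1/n_u^2)
= 1.097e7 * (1/1^2 - 1/17^2)
= 1.097e7 * (1.0 - 0.00346)
= 1.097e7 * 0.99654
= 1.0932e+07 /m
lambda = 1 / 1.0932e+07 = 91.4742 nm

91.4742


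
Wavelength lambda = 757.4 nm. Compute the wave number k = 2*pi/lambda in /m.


k = 2 * pi / lambda
= 6.2832 / (757.4e-9)
= 6.2832 / 7.5740e-07
= 8.2957e+06 /m

8.2957e+06


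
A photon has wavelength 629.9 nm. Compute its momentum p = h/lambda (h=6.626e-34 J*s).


p = h / lambda
= 6.626e-34 / (629.9e-9)
= 6.626e-34 / 6.2990e-07
= 1.0519e-27 kg*m/s

1.0519e-27


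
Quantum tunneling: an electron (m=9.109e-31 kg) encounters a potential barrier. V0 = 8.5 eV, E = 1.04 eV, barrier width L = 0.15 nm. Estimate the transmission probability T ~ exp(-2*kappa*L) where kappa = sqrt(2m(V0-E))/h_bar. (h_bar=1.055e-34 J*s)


V0 - E = 7.46 eV = 1.1951e-18 J
kappa = sqrt(2 * m * (V0-E)) / h_bar
= sqrt(2 * 9.109e-31 * 1.1951e-18) / 1.055e-34
= 1.3986e+10 /m
2*kappa*L = 2 * 1.3986e+10 * 0.15e-9
= 4.1958
T = exp(-4.1958) = 1.505796e-02

1.505796e-02


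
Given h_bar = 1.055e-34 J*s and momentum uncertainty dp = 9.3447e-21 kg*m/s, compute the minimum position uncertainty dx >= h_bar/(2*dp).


dx = h_bar / (2 * dp)
= 1.055e-34 / (2 * 9.3447e-21)
= 1.055e-34 / 1.8689e-20
= 5.6449e-15 m

5.6449e-15


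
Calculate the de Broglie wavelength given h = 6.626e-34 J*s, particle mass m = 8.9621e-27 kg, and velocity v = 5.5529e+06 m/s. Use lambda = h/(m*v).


lambda = h / (m * v)
= 6.626e-34 / (8.9621e-27 * 5.5529e+06)
= 6.626e-34 / 4.9766e-20
= 1.3314e-14 m

1.3314e-14


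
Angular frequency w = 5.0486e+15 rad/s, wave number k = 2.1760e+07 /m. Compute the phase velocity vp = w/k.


vp = w / k
= 5.0486e+15 / 2.1760e+07
= 2.3201e+08 m/s

2.3201e+08


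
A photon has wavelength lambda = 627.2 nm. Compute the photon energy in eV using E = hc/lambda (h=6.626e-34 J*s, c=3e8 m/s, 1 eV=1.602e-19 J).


E = hc / lambda
= (6.626e-34)(3e8) / (627.2e-9)
= 1.9878e-25 / 6.2720e-07
= 3.1693e-19 J
Converting to eV: 3.1693e-19 / 1.602e-19
= 1.9784 eV

1.9784


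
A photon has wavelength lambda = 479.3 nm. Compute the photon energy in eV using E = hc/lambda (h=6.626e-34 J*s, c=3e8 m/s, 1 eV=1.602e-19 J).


E = hc / lambda
= (6.626e-34)(3e8) / (479.3e-9)
= 1.9878e-25 / 4.7930e-07
= 4.1473e-19 J
Converting to eV: 4.1473e-19 / 1.602e-19
= 2.5888 eV

2.5888


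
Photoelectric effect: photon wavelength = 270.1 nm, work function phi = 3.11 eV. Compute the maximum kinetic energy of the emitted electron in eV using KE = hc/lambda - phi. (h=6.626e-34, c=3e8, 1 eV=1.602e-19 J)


E_photon = hc / lambda
= (6.626e-34)(3e8) / (270.1e-9)
= 7.3595e-19 J
= 4.5939 eV
KE = E_photon - phi
= 4.5939 - 3.11
= 1.4839 eV

1.4839


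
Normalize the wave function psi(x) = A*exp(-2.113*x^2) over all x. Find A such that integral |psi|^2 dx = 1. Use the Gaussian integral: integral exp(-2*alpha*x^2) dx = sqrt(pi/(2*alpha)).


integral |psi|^2 dx = A^2 * sqrt(pi/(2*alpha)) = 1
A^2 = sqrt(2*alpha/pi)
= sqrt(2 * 2.113 / pi)
= 1.159818
A = sqrt(1.159818)
= 1.0769

1.0769


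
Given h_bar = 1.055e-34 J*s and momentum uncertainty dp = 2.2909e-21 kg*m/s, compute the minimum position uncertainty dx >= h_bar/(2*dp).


dx = h_bar / (2 * dp)
= 1.055e-34 / (2 * 2.2909e-21)
= 1.055e-34 / 4.5818e-21
= 2.3026e-14 m

2.3026e-14


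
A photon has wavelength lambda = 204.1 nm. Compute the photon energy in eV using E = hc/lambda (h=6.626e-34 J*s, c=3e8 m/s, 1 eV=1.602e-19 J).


E = hc / lambda
= (6.626e-34)(3e8) / (204.1e-9)
= 1.9878e-25 / 2.0410e-07
= 9.7393e-19 J
Converting to eV: 9.7393e-19 / 1.602e-19
= 6.0795 eV

6.0795


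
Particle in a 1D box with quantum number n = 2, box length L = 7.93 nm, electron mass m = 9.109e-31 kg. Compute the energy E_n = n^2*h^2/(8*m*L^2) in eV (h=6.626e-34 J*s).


E = n^2 * h^2 / (8 * m * L^2)
= 2^2 * (6.626e-34)^2 / (8 * 9.109e-31 * (7.93e-9)^2)
= 4 * 4.3904e-67 / (8 * 9.109e-31 * 6.2885e-17)
= 3.8323e-21 J
= 0.0239 eV

0.0239


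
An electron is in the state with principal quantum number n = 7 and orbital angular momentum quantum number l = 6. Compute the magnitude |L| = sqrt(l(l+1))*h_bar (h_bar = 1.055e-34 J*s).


L = sqrt(l*(l+1)) * h_bar
= sqrt(6 * 7) * 1.055e-34
= sqrt(42) * 1.055e-34
= 6.4807 * 1.055e-34
= 6.8372e-34 J*s

6.8372e-34


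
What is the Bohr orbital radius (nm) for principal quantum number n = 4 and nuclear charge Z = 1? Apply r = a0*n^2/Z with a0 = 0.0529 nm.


r = a0 * n^2 / Z
= 0.0529 * 4^2 / 1
= 0.0529 * 16 / 1
= 0.8464 nm

0.8464


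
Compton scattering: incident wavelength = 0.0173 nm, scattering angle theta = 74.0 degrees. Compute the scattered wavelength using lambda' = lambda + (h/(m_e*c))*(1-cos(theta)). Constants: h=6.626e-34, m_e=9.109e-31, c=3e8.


Compton wavelength: h/(m_e*c) = 2.4247e-12 m
d_lambda = 2.4247e-12 * (1 - cos(74.0 deg))
= 2.4247e-12 * 0.724363
= 1.7564e-12 m = 0.001756 nm
lambda' = 0.0173 + 0.001756
= 0.019056 nm

0.019056


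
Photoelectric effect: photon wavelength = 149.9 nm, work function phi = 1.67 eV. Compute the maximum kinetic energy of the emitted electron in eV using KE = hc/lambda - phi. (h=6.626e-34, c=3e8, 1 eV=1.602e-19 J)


E_photon = hc / lambda
= (6.626e-34)(3e8) / (149.9e-9)
= 1.3261e-18 J
= 8.2777 eV
KE = E_photon - phi
= 8.2777 - 1.67
= 6.6077 eV

6.6077
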